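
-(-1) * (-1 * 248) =-248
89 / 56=1.59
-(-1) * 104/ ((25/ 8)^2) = 6656/ 625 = 10.65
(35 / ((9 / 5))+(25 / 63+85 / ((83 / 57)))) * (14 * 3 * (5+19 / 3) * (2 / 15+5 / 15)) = 38935372 / 2241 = 17374.11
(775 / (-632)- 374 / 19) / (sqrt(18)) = -251093 * sqrt(2) / 72048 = -4.93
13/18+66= 1201/18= 66.72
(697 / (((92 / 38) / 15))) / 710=39729 / 6532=6.08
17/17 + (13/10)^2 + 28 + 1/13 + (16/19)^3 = 279664223/8916700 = 31.36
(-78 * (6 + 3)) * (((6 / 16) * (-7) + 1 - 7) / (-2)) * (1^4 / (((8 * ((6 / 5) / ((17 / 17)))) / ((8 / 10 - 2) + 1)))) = 63.07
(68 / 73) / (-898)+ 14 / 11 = 458504 / 360547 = 1.27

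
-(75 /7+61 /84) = -961 /84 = -11.44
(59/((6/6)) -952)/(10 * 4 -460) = 893/420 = 2.13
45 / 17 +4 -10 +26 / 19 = -641 / 323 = -1.98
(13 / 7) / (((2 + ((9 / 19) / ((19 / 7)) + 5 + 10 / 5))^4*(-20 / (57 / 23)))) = -4194940071127 / 129150451694960640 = -0.00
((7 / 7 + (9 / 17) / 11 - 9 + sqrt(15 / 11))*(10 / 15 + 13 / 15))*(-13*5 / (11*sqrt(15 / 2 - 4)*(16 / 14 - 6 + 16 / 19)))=-8447647*sqrt(14) / 3295314 + 5681*sqrt(2310) / 193842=-8.18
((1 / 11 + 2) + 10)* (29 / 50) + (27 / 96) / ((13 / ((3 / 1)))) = 7.08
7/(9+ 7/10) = 70/97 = 0.72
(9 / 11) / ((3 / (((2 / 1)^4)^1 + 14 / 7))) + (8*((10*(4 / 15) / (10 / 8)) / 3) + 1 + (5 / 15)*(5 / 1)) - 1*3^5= -113719 / 495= -229.74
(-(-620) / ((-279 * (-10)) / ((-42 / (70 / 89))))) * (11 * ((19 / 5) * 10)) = -74404 / 15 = -4960.27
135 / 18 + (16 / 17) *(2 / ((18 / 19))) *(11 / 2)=5639 / 306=18.43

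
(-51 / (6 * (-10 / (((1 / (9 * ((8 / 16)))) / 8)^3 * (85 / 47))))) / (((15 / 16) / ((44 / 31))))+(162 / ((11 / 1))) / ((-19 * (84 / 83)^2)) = -987753110017 / 1305301064760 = -0.76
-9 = -9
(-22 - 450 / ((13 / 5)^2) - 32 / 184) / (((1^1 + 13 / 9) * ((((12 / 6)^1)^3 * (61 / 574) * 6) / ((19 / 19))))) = -74248335 / 10432708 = -7.12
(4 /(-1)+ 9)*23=115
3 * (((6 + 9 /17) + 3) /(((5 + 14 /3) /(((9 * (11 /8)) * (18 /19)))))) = 34.67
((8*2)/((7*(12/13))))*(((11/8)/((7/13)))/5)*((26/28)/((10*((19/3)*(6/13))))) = 314171/7820400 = 0.04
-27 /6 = -9 /2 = -4.50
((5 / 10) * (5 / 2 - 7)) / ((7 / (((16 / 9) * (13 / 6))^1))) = -26 / 21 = -1.24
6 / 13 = 0.46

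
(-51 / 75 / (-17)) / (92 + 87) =1 / 4475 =0.00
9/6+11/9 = 49/18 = 2.72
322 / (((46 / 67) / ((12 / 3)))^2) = 251384 / 23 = 10929.74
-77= -77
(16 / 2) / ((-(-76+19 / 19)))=8 / 75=0.11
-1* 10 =-10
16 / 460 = 4 / 115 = 0.03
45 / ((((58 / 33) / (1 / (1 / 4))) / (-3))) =-8910 / 29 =-307.24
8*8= 64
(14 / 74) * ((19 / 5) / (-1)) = -133 / 185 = -0.72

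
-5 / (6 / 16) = -40 / 3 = -13.33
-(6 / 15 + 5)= -27 / 5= -5.40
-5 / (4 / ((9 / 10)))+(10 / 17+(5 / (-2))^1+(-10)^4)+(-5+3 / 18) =4076789 / 408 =9992.13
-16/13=-1.23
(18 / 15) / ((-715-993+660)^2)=3 / 2745760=0.00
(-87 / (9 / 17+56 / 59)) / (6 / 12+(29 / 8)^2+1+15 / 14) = -39092928 / 10438837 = -3.74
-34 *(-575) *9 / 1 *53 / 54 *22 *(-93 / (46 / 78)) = -599119950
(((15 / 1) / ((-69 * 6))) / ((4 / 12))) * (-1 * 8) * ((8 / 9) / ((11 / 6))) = 320 / 759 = 0.42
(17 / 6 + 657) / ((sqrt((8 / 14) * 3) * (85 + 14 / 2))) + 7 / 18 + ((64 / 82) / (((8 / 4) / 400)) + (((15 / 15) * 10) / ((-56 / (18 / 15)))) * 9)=3959 * sqrt(21) / 3312 + 399223 / 2583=160.04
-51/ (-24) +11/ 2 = 61/ 8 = 7.62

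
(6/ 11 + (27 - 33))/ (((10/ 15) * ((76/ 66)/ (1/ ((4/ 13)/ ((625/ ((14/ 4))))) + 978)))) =-2945295/ 266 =-11072.54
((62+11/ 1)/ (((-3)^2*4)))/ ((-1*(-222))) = 73/ 7992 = 0.01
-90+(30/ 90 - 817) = -2720/ 3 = -906.67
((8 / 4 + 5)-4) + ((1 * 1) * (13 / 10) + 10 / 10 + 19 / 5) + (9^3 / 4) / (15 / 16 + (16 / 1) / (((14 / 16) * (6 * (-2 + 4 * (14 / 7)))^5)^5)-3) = -42359492801150384451152732456598663856219 / 534412685872983402870375108409892536310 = -79.26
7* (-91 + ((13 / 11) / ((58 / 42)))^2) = -64300054 / 101761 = -631.87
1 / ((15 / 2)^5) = 32 / 759375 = 0.00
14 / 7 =2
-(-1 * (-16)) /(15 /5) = -5.33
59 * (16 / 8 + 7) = 531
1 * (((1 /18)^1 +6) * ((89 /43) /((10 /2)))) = 9701 /3870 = 2.51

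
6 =6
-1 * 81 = -81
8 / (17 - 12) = 8 / 5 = 1.60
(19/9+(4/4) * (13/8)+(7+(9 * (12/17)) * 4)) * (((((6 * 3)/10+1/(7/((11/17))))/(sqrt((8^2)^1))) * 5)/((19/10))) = 124549675/5534928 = 22.50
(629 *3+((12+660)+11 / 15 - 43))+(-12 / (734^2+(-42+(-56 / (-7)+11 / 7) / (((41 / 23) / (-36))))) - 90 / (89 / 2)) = 2914966839341 / 1159165815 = 2514.71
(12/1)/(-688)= -0.02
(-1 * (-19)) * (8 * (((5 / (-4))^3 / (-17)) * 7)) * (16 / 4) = 16625 / 34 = 488.97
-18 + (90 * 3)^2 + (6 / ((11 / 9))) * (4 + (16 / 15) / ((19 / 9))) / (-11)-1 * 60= 837065778 / 11495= 72819.99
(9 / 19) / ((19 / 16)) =144 / 361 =0.40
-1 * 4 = -4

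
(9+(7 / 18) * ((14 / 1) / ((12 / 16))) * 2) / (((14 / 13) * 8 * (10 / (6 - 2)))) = 1651 / 1512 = 1.09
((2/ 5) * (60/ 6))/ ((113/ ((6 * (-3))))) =-72/ 113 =-0.64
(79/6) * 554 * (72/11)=525192/11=47744.73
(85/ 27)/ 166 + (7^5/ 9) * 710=1325885.57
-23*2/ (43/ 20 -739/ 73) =5.77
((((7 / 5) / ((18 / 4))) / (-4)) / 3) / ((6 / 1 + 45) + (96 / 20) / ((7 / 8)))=-49 / 106758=-0.00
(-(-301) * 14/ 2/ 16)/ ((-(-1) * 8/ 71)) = 1168.73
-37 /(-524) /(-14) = -0.01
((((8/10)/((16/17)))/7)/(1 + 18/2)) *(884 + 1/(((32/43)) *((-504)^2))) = 122155279067/11379916800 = 10.73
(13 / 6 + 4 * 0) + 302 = 1825 / 6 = 304.17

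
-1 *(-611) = 611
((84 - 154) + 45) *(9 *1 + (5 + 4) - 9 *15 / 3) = 675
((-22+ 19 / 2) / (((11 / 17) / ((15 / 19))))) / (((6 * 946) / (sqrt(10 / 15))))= -2125 * sqrt(6) / 2372568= -0.00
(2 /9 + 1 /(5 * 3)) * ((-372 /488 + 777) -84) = 365963 /1830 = 199.98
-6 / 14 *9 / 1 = -27 / 7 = -3.86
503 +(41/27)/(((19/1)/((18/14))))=200738/399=503.10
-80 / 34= -40 / 17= -2.35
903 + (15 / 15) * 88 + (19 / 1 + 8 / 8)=1011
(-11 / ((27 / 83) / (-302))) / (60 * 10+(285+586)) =275726 / 39717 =6.94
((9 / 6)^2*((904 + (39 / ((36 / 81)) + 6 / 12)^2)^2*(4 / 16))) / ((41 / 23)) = 4003648961103 / 167936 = 23840325.84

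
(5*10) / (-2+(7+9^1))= 25 / 7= 3.57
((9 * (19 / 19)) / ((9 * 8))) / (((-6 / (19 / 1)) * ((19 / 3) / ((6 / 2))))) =-3 / 16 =-0.19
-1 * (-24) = 24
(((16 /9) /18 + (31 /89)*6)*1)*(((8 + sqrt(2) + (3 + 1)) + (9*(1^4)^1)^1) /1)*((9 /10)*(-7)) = -386561 /1335 -55223*sqrt(2) /4005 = -309.06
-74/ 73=-1.01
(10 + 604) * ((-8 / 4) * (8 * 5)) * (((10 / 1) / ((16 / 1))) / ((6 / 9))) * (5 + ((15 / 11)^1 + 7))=-6769350 / 11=-615395.45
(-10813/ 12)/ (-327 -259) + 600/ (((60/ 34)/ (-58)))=-138660227/ 7032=-19718.46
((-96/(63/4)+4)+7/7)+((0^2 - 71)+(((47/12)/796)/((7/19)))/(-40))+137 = 173590787/2674560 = 64.90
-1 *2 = -2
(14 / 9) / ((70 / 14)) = 14 / 45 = 0.31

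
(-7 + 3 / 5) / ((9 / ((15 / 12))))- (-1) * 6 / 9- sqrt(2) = -1.64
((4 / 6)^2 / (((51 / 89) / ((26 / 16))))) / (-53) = -1157 / 48654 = -0.02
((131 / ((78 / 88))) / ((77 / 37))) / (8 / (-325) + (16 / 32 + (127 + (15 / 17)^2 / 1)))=0.55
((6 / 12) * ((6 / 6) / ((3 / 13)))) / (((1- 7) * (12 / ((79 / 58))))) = -0.04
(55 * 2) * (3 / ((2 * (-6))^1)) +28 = 0.50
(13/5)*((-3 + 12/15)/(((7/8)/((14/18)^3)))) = -56056/18225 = -3.08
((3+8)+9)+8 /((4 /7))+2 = 36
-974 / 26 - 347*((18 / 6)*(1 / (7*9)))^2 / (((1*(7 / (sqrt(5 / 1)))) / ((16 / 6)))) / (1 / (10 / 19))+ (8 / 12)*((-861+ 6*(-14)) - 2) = -26083 / 39 - 27760*sqrt(5) / 175959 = -669.15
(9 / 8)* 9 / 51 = 27 / 136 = 0.20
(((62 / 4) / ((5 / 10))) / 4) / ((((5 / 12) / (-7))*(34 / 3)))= -1953 / 170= -11.49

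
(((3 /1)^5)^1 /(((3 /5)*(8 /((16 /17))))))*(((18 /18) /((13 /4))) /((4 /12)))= 9720 /221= 43.98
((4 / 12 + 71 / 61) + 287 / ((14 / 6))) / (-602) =-22783 / 110166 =-0.21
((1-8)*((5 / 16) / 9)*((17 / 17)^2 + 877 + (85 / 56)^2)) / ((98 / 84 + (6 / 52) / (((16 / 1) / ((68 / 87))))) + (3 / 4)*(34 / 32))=-1734597735 / 15964144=-108.66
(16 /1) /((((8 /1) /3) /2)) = 12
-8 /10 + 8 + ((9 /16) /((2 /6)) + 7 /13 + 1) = 10843 /1040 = 10.43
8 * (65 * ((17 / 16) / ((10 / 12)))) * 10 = 6630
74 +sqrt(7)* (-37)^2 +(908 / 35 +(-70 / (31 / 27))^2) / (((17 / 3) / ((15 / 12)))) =102884632 / 114359 +1369* sqrt(7) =4521.70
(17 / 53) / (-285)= -17 / 15105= -0.00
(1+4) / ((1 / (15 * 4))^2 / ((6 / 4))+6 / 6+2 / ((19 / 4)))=513000 / 145819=3.52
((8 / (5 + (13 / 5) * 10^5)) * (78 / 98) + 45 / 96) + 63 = 25875447579 / 407687840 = 63.47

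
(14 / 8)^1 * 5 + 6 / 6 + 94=415 / 4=103.75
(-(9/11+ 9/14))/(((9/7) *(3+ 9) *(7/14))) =-25/132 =-0.19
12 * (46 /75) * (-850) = -6256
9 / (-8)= -9 / 8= -1.12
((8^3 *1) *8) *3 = 12288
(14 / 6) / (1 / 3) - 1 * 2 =5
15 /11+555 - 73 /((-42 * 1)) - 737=-82651 /462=-178.90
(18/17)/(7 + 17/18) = 324/2431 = 0.13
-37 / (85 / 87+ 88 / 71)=-228549 / 13691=-16.69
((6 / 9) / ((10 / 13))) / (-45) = -13 / 675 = -0.02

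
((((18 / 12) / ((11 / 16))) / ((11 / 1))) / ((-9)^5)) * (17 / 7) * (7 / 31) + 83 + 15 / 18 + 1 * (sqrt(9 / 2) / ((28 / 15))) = 45 * sqrt(2) / 56 + 12378986161 / 147661866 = 84.97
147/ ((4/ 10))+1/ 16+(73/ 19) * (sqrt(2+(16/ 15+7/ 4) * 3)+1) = 383.82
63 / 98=9 / 14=0.64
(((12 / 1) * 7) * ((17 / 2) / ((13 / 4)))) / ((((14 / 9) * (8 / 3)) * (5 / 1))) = 1377 / 130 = 10.59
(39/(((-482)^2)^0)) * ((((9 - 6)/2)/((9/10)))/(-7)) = -65/7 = -9.29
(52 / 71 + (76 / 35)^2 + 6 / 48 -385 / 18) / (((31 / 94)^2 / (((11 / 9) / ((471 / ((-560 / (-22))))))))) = -875165269268 / 91107830835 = -9.61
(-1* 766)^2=586756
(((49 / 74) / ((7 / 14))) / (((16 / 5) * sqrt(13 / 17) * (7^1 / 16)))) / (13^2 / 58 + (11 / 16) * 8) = 1015 * sqrt(221) / 117364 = 0.13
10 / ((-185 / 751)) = -1502 / 37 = -40.59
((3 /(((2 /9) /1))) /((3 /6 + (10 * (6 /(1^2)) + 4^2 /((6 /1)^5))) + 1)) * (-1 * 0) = 0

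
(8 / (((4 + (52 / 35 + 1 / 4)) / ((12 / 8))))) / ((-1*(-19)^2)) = -1680 / 289883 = -0.01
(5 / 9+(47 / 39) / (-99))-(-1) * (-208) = -800990 / 3861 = -207.46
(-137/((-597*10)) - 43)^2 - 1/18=65827724279/35640900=1846.97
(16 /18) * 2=16 /9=1.78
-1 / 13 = -0.08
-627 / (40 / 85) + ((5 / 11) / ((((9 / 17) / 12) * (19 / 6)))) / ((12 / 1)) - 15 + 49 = -6511289 / 5016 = -1298.10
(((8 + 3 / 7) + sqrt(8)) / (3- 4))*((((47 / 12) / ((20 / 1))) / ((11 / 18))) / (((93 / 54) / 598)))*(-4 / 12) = 126477*sqrt(2) / 1705 + 7462143 / 23870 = 417.52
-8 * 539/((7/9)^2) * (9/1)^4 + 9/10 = -467668071/10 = -46766807.10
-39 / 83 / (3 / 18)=-234 / 83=-2.82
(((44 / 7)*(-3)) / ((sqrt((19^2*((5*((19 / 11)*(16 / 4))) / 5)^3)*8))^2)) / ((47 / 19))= -43923 / 5488077952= -0.00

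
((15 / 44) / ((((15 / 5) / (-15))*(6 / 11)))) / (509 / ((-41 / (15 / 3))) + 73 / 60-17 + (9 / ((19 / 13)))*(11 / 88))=292125 / 7206071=0.04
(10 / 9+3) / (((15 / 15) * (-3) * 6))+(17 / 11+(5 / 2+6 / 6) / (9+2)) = 1457 / 891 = 1.64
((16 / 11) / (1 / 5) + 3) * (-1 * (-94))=10622 / 11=965.64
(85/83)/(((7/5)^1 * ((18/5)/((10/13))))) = 10625/67977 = 0.16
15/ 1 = 15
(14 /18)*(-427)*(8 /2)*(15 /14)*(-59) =251930 /3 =83976.67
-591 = -591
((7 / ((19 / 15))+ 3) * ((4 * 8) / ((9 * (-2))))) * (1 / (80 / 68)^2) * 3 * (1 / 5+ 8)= -639846 / 2375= -269.41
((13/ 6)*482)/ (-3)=-3133/ 9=-348.11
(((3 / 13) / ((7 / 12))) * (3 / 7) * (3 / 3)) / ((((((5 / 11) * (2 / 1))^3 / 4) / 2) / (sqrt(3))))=3.13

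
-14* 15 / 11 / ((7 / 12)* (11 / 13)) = -4680 / 121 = -38.68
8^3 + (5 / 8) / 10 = 8193 / 16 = 512.06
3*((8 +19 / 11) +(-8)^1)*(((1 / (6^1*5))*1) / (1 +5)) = 0.03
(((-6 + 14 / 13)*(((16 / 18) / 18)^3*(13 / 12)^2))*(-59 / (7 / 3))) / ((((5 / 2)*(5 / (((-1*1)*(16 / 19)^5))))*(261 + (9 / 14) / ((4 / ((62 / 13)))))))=-21412559454208 / 9403721255416162275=-0.00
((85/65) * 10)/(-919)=-170/11947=-0.01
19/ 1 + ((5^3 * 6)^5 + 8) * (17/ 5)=4034179687500231/ 5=806835937500046.20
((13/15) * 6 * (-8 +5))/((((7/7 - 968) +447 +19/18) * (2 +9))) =1404/513755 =0.00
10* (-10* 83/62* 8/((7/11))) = -365200/217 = -1682.95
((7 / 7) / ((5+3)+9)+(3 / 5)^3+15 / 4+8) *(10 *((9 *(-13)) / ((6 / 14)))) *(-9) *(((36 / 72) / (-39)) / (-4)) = 6439293 / 6800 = 946.95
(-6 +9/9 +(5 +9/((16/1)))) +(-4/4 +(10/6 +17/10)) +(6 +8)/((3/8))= 40.26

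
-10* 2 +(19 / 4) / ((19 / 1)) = -79 / 4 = -19.75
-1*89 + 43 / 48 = -4229 / 48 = -88.10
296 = 296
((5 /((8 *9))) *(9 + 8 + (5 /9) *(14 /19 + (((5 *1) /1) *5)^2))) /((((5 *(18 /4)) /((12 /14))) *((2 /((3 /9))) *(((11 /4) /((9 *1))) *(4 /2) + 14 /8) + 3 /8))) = 27712 /417753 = 0.07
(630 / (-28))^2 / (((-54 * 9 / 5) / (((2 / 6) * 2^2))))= -125 / 18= -6.94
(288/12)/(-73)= -0.33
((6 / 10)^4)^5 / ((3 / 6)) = 0.00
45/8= 5.62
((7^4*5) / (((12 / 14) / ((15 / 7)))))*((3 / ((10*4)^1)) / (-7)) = -5145 / 16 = -321.56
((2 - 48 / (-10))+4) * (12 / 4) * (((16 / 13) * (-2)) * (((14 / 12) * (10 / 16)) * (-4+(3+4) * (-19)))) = 103572 / 13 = 7967.08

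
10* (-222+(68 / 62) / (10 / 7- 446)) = -53542555 / 24118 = -2220.02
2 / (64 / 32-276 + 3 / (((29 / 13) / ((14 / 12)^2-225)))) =-696 / 200015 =-0.00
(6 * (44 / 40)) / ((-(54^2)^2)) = -11 / 14171760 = -0.00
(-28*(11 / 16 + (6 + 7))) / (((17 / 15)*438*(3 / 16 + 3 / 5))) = -0.98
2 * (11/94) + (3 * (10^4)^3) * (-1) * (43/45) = -404199999999967/141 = -2866666666666.43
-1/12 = -0.08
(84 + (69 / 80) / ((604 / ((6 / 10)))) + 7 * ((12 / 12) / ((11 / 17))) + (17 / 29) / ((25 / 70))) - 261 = -12681131407 / 77070400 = -164.54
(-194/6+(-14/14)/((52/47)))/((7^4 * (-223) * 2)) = 5185/167051976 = 0.00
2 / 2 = 1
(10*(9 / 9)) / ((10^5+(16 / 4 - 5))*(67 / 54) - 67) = 12 / 148807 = 0.00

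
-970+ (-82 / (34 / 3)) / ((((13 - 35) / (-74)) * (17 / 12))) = -3138242 / 3179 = -987.18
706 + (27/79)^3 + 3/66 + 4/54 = 206809504667/292865166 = 706.16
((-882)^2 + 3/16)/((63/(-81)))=-112021083/112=-1000188.24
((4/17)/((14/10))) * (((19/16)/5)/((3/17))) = 19/84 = 0.23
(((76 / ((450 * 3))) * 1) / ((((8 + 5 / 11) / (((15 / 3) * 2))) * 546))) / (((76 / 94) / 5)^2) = 121495 / 26049114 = 0.00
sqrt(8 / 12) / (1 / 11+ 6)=11*sqrt(6) / 201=0.13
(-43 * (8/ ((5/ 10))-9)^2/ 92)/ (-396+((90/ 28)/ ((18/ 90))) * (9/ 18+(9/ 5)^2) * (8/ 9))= 14749/ 220616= 0.07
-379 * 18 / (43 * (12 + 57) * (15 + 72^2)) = -758 / 1713937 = -0.00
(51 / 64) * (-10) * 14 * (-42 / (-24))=-12495 / 64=-195.23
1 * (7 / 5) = 7 / 5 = 1.40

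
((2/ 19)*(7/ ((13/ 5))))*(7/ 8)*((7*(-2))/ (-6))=1715/ 2964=0.58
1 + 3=4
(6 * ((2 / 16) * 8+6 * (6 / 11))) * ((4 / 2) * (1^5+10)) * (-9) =-5076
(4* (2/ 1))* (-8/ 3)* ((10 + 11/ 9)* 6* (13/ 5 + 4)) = -142208/ 15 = -9480.53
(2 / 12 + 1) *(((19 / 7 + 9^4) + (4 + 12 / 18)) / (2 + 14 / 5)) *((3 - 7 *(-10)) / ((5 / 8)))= 5034664 / 27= 186469.04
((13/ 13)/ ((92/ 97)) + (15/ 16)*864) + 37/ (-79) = 5891339/ 7268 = 810.59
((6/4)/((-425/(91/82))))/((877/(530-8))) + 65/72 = 990747017/1100284200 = 0.90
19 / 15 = 1.27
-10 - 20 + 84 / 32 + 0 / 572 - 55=-659 / 8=-82.38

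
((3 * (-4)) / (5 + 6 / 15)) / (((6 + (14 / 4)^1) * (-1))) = 0.23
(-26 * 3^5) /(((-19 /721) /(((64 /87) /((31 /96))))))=9329209344 /17081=546174.66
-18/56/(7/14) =-9/14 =-0.64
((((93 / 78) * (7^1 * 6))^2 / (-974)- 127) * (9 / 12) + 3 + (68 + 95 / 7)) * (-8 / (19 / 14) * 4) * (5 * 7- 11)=11158466880 / 1563757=7135.68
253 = 253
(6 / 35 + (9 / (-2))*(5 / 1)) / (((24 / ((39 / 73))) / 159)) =-79.03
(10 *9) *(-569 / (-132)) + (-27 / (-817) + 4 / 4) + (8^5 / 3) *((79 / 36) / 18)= 7515072925 / 4367682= 1720.61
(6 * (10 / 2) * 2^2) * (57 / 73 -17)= -142080 / 73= -1946.30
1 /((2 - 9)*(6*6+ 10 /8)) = -4 /1043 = -0.00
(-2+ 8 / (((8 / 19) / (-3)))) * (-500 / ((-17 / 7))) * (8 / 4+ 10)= -2478000 / 17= -145764.71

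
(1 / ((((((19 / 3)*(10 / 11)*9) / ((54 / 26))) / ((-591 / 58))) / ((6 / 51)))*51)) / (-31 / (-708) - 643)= 627642 / 428336189905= 0.00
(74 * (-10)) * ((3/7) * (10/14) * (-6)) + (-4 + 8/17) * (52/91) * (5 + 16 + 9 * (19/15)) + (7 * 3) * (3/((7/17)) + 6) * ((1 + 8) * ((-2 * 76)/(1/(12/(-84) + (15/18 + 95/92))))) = -12575190042/19159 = -656359.42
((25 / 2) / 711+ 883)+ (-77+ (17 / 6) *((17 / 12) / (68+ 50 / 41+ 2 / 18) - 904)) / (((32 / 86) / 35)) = -575731009986793 / 2328257664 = -247279.77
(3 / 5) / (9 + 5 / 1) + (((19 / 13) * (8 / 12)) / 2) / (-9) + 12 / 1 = 294563 / 24570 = 11.99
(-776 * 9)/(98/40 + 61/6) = -419040/757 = -553.55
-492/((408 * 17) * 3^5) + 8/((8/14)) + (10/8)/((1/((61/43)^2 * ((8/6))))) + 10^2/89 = 427072058525/23113250694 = 18.48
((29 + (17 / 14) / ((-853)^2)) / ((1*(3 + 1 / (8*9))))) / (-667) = -0.01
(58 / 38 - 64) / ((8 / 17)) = -20179 / 152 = -132.76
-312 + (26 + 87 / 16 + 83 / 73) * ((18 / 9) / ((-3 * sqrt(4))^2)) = -6521441 / 21024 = -310.19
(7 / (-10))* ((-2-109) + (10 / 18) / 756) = 755239 / 9720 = 77.70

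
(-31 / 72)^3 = -29791 / 373248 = -0.08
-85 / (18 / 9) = -85 / 2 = -42.50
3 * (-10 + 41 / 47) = -1287 / 47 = -27.38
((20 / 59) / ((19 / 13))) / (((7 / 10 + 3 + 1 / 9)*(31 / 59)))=23400 / 202027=0.12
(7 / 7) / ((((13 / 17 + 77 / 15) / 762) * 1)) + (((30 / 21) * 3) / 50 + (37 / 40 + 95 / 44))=38322397 / 289520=132.37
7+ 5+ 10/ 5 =14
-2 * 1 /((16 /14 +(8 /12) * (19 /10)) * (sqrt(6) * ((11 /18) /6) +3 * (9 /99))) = -244944 /13133 +91476 * sqrt(6) /13133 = -1.59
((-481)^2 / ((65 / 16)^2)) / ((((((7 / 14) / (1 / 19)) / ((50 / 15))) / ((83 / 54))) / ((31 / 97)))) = 1803487744 / 746415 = 2416.20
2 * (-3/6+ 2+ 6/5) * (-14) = -378/5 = -75.60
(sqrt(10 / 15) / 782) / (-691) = -0.00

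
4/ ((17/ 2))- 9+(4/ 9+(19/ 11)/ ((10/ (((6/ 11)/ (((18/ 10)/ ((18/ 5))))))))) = -7.90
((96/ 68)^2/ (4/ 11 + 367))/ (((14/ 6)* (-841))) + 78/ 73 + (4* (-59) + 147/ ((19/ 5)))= -207930581919709/ 1059533470709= -196.25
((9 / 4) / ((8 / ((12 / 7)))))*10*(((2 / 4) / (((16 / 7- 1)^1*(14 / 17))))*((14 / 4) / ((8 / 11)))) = 2805 / 256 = 10.96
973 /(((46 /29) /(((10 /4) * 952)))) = 33578230 /23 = 1459923.04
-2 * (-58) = 116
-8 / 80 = -1 / 10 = -0.10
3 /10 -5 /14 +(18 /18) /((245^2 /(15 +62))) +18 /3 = 50971 /8575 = 5.94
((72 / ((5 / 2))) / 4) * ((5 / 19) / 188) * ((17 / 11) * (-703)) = -5661 / 517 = -10.95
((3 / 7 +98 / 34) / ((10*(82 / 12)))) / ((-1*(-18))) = 197 / 73185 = 0.00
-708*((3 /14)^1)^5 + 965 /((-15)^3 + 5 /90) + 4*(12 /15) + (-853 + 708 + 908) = 31267124881269 /40840337720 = 765.59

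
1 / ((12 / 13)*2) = 13 / 24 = 0.54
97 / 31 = 3.13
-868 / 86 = -434 / 43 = -10.09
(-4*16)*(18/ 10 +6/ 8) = -816/ 5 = -163.20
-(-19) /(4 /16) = 76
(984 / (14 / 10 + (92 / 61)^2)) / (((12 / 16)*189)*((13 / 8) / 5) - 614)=-976390400 / 2070813641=-0.47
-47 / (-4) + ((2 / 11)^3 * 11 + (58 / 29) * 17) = 22175 / 484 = 45.82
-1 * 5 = -5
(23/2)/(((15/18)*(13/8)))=552/65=8.49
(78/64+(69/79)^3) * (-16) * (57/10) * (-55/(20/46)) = 428892206589/19721560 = 21747.38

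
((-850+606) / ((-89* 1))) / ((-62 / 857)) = -104554 / 2759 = -37.90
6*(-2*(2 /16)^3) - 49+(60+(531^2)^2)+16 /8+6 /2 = 10176256708733 /128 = 79502005536.98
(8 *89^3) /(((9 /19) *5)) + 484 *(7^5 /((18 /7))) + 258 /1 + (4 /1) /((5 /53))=5544979.91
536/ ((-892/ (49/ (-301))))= 938/ 9589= 0.10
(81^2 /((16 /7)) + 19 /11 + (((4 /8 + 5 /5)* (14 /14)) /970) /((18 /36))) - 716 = 184050489 /85360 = 2156.17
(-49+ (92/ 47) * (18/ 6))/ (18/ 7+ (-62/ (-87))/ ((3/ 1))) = -3703329/ 241204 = -15.35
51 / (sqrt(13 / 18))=153* sqrt(26) / 13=60.01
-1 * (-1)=1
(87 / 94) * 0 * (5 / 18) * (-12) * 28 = 0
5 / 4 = 1.25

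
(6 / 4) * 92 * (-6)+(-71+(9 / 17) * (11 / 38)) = -580655 / 646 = -898.85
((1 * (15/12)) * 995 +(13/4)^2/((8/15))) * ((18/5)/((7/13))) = 540657/64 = 8447.77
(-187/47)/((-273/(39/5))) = 187/1645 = 0.11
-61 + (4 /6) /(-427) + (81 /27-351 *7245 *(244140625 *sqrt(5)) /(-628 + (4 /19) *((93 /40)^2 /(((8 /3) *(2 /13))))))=-74300 /1281 + 3282398437500000000 *sqrt(5) /3305543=2220411604174.37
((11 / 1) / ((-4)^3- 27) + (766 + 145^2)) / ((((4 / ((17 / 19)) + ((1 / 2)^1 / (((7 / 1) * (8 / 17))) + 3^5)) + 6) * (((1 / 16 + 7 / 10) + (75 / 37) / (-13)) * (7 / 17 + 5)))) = 399132201600 / 15249404363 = 26.17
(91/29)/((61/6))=546/1769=0.31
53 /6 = 8.83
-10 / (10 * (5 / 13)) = -13 / 5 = -2.60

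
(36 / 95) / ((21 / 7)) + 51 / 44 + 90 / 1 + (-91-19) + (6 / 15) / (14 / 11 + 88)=-38400261 / 2052380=-18.71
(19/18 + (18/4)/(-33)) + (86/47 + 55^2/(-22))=-1253993/9306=-134.75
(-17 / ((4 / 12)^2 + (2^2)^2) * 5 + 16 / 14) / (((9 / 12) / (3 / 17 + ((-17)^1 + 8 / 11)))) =1443080 / 16269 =88.70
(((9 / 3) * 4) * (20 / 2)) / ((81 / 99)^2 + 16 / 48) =119.67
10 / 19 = 0.53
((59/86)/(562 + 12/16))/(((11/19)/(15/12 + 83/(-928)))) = 1207317/494031472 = 0.00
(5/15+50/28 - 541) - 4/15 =-539.15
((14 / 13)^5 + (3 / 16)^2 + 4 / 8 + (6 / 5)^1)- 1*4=-387963687 / 475255040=-0.82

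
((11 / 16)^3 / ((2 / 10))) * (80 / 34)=33275 / 8704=3.82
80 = 80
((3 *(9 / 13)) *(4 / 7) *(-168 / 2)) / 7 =-1296 / 91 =-14.24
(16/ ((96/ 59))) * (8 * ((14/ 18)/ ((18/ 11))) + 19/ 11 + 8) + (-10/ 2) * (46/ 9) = 574625/ 5346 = 107.49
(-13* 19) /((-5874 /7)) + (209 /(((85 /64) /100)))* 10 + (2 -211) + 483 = 15741515285 /99858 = 157639.00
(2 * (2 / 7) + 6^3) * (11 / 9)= 16676 / 63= 264.70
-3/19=-0.16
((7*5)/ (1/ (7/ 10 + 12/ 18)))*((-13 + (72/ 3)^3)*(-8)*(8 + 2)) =-158550280/ 3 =-52850093.33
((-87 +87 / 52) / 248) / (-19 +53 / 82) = 181917 / 9704240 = 0.02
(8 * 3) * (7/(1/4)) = 672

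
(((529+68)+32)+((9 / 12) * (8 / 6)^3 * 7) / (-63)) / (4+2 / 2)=50933 / 405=125.76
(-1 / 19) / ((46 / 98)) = -49 / 437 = -0.11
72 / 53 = 1.36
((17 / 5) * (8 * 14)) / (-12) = -476 / 15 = -31.73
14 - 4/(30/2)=206/15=13.73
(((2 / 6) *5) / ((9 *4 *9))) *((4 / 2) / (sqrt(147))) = 0.00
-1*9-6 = -15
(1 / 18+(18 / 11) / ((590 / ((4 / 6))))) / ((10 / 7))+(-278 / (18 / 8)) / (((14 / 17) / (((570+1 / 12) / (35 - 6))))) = -1049112572861 / 355716900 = -2949.29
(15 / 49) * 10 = 150 / 49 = 3.06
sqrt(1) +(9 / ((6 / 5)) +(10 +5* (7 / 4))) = 27.25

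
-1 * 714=-714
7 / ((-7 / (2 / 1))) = -2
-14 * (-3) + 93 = 135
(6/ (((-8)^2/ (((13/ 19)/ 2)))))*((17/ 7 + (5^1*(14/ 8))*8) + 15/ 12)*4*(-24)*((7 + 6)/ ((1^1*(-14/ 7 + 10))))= -368.64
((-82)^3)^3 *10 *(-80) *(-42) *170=-957442871940252278784000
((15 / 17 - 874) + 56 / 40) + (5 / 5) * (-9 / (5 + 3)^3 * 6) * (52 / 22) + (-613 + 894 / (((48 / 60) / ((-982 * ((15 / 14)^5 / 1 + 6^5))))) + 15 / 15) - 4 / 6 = -51502372177282863443 / 6034385280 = -8534816685.96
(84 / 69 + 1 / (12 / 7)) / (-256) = -497 / 70656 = -0.01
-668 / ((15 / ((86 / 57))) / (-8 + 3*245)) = -41764696 / 855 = -48847.60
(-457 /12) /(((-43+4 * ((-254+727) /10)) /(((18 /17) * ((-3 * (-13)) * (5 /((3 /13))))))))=-5792475 /24854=-233.06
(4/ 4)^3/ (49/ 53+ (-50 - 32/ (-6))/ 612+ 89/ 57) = 924426/ 2230591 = 0.41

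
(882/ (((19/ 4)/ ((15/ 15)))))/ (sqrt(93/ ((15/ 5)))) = 3528 *sqrt(31)/ 589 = 33.35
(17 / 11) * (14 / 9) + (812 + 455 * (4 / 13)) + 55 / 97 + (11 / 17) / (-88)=1247190229 / 1306008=954.96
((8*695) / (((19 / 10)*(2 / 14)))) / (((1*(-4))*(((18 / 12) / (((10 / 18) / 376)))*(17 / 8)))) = -973000 / 409887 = -2.37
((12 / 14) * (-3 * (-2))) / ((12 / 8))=24 / 7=3.43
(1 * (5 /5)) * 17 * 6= 102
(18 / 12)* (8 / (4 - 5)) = -12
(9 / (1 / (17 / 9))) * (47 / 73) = 799 / 73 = 10.95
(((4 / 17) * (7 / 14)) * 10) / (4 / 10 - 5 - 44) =-100 / 4131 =-0.02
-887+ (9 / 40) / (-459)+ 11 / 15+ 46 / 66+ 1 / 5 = -885.37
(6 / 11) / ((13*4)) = 3 / 286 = 0.01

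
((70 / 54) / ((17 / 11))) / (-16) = -385 / 7344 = -0.05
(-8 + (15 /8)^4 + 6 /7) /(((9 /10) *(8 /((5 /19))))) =3739375 /19611648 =0.19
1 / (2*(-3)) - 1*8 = -49 / 6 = -8.17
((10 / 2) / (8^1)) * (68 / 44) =85 / 88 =0.97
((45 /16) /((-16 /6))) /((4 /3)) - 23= -23.79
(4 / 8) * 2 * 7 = 7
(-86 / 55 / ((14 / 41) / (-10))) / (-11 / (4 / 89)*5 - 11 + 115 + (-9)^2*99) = 14104 / 2124969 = 0.01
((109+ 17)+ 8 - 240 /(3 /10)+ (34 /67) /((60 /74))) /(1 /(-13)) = 8693113 /1005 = 8649.86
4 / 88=1 / 22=0.05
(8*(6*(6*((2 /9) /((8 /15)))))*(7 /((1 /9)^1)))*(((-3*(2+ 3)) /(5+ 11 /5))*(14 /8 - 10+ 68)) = -1882125 /2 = -941062.50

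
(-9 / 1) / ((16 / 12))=-27 / 4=-6.75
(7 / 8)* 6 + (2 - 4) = 13 / 4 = 3.25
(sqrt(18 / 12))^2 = 1.50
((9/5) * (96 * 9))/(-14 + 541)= 7776/2635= 2.95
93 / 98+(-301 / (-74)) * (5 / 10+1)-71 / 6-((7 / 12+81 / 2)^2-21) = -1671.62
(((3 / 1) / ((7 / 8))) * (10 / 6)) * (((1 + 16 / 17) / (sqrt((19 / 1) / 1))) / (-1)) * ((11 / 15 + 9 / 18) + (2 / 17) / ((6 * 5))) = -27764 * sqrt(19) / 38437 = -3.15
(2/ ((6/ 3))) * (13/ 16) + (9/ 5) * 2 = 353/ 80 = 4.41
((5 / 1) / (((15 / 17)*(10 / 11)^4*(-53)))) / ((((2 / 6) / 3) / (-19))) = 14187129 / 530000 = 26.77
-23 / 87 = -0.26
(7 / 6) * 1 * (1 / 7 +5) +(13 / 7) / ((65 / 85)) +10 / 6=10.10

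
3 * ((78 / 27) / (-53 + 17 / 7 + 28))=-91 / 237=-0.38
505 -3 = 502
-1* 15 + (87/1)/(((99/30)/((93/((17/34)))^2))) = 10032675/11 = 912061.36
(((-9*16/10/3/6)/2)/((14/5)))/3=-1/21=-0.05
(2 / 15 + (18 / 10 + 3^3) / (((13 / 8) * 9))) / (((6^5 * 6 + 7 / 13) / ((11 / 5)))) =902 / 9098025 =0.00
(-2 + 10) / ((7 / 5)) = 40 / 7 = 5.71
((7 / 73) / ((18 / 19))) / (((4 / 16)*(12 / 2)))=133 / 1971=0.07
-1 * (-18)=18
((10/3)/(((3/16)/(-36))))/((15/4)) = -512/3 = -170.67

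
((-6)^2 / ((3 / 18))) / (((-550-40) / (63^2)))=-428652 / 295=-1453.06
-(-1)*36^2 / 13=1296 / 13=99.69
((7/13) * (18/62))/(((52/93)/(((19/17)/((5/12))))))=0.75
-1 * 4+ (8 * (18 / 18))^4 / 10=2028 / 5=405.60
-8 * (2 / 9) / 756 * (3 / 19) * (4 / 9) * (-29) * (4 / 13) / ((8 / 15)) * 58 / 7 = 0.02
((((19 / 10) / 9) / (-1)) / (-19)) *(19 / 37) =19 / 3330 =0.01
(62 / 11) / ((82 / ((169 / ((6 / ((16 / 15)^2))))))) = 670592 / 304425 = 2.20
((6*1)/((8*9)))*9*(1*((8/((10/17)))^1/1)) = 10.20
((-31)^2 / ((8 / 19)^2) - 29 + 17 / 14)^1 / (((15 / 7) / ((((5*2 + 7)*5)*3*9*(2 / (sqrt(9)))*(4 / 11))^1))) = 123215949 / 88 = 1400181.24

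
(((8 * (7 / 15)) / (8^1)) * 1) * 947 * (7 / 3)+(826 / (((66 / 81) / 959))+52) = 481757578 / 495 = 973247.63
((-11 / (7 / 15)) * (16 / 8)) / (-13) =330 / 91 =3.63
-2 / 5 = -0.40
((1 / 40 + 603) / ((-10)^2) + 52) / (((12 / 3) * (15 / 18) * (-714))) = -232121 / 9520000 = -0.02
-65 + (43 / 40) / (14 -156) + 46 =-107963 / 5680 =-19.01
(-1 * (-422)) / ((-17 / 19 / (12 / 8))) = -12027 / 17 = -707.47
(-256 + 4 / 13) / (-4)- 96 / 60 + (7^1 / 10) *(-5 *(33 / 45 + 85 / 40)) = 32647 / 624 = 52.32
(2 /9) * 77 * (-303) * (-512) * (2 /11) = 1447936 /3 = 482645.33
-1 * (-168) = 168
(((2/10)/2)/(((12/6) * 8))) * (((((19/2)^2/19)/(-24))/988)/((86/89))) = -89/68689920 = -0.00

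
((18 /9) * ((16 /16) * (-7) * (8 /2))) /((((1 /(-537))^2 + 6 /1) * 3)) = -5382888 /1730215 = -3.11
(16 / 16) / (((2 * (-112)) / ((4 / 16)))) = -1 / 896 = -0.00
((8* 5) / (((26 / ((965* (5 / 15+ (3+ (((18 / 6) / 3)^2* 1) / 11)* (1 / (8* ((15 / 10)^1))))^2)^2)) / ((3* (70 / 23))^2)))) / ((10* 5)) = 4511212421625 / 15490178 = 291230.51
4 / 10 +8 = 42 / 5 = 8.40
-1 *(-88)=88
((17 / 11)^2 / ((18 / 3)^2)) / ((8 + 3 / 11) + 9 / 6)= 0.01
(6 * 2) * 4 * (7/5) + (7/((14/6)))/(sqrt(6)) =sqrt(6)/2 + 336/5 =68.42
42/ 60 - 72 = -713/ 10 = -71.30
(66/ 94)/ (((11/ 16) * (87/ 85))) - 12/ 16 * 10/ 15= 1357/ 2726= 0.50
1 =1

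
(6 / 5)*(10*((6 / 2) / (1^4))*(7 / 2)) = 126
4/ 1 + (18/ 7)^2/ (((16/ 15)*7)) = 6703/ 1372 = 4.89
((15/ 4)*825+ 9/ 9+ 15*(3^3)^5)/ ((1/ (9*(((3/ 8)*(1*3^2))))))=209210072157/ 32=6537814754.91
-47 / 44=-1.07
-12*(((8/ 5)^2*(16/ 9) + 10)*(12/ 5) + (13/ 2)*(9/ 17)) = -978278/ 2125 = -460.37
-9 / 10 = -0.90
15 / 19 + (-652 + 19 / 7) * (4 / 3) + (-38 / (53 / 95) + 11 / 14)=-13142893 / 14098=-932.25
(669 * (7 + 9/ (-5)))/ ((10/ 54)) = 469638/ 25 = 18785.52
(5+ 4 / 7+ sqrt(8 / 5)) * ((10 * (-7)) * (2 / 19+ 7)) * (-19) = 3780 * sqrt(10)+ 52650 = 64603.41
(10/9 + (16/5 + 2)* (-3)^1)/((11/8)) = -5216/495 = -10.54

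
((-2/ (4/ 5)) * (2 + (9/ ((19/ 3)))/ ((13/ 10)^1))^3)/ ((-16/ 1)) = 69678710/ 15069223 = 4.62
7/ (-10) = -7/ 10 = -0.70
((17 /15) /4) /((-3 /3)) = -17 /60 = -0.28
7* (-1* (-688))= 4816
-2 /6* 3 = -1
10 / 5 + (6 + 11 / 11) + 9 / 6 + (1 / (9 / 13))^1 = 215 / 18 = 11.94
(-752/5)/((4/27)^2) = -34263/5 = -6852.60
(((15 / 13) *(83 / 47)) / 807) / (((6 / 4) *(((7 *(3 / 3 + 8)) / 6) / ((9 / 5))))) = 332 / 1150513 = 0.00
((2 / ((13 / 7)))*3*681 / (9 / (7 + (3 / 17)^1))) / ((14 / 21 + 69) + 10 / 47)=54667956 / 2177513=25.11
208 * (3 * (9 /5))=5616 /5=1123.20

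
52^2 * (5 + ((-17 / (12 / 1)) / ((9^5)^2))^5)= 108364844256775727778172667986354016287014141982557187207 / 8015151202424240220279043490114942033063176182159552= 13520.00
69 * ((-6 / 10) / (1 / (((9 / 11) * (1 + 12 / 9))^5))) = -1049.86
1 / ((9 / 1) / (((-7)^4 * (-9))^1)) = -2401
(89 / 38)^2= 7921 / 1444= 5.49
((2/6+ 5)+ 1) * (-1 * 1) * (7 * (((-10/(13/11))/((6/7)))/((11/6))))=9310/39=238.72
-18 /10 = -9 /5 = -1.80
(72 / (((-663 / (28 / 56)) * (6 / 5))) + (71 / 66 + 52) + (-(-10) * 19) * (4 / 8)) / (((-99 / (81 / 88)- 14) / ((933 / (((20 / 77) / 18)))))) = -380742089301 / 4835480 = -78739.25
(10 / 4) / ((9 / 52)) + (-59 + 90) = 409 / 9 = 45.44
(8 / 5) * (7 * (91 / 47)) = 5096 / 235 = 21.69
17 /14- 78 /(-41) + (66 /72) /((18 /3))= 67561 /20664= 3.27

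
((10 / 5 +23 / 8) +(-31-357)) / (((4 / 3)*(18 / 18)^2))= -9195 / 32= -287.34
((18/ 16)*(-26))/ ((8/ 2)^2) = -117/ 64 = -1.83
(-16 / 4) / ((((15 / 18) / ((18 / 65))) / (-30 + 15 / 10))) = 12312 / 325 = 37.88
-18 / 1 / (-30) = 3 / 5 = 0.60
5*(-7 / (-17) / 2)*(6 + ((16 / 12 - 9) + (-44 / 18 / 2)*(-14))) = 15.90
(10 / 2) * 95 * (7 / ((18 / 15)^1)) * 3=16625 / 2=8312.50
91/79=1.15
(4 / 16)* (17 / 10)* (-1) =-17 / 40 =-0.42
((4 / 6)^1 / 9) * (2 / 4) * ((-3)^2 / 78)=1 / 234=0.00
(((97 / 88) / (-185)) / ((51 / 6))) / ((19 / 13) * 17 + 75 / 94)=-59267 / 2168207030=-0.00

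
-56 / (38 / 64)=-1792 / 19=-94.32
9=9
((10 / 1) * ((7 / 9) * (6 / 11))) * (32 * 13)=58240 / 33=1764.85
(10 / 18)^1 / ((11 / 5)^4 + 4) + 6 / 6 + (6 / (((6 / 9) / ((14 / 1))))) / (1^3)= 19595288 / 154269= 127.02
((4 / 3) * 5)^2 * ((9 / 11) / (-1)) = -400 / 11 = -36.36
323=323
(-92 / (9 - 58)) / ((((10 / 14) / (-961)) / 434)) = -5481544 / 5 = -1096308.80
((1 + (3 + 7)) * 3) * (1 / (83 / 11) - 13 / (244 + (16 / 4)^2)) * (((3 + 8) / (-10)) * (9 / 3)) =-149193 / 16600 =-8.99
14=14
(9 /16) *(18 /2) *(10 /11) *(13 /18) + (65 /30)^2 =12701 /1584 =8.02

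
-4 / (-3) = 4 / 3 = 1.33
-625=-625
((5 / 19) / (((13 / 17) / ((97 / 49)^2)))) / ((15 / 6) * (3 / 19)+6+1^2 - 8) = -2.23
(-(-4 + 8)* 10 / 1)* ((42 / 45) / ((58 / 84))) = -1568 / 29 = -54.07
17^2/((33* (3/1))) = 289/99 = 2.92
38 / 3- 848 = -835.33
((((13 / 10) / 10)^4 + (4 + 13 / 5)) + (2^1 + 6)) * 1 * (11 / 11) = 1460028561 / 100000000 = 14.60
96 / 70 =48 / 35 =1.37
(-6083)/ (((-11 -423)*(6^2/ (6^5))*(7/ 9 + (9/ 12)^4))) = 216235008/ 78151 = 2766.89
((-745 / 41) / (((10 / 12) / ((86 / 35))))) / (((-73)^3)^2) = -76884 / 217164614724715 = -0.00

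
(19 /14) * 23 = 437 /14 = 31.21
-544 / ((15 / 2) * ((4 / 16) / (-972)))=1410048 / 5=282009.60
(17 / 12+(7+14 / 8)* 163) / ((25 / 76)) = 325508 / 75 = 4340.11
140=140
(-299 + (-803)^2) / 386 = 322255 / 193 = 1669.72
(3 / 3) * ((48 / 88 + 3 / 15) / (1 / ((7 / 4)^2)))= 2009 / 880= 2.28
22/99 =2/9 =0.22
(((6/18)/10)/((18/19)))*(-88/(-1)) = 418/135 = 3.10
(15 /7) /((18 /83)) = 415 /42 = 9.88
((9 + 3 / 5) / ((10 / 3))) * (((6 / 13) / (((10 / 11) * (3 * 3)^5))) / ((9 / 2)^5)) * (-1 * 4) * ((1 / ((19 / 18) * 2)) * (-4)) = 45056 / 443022503625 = 0.00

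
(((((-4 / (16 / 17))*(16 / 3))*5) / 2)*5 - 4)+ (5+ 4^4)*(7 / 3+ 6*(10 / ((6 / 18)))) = 141905 / 3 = 47301.67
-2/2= -1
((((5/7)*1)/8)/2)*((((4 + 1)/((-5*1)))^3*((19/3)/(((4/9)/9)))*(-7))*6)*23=176985/32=5530.78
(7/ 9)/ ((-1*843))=-7/ 7587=-0.00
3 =3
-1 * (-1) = 1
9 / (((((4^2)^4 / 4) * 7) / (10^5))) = 28125 / 3584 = 7.85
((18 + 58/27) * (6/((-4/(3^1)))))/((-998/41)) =5576/1497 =3.72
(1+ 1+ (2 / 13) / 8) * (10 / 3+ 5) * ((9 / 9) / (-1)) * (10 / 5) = -875 / 26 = -33.65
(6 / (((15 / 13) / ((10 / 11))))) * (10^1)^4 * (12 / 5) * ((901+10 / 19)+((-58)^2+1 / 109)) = 1002248832000 / 2071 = 483944390.15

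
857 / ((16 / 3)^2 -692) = -7713 / 5972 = -1.29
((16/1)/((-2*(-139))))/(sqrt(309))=8*sqrt(309)/42951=0.00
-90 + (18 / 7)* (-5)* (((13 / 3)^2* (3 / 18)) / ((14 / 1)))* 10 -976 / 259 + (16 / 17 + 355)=21583762 / 92463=233.43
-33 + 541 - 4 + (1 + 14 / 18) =4552 / 9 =505.78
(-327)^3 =-34965783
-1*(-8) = 8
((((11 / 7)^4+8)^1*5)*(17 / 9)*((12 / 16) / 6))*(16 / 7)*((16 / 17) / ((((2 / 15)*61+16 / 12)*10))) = 451320 / 1193297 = 0.38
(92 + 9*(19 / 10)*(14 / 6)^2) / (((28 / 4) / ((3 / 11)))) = 5553 / 770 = 7.21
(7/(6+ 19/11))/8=77/680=0.11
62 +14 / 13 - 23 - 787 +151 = -7747 / 13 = -595.92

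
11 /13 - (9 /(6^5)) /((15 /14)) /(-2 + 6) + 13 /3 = 5.18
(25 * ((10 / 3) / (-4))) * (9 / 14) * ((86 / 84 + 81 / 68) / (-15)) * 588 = 1162.87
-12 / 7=-1.71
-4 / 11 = -0.36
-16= -16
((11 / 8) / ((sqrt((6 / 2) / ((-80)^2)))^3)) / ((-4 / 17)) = -575810.67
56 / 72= 7 / 9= 0.78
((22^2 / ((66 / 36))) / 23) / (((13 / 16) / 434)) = 1833216 / 299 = 6131.16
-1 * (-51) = 51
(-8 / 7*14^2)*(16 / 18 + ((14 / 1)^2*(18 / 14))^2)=-128025856 / 9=-14225095.11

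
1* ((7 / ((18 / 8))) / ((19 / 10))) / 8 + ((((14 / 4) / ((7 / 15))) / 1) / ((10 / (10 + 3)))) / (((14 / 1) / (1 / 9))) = 2701 / 9576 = 0.28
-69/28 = -2.46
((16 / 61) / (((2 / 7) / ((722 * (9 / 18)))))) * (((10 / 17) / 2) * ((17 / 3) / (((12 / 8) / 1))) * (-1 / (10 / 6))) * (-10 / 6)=202160 / 549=368.23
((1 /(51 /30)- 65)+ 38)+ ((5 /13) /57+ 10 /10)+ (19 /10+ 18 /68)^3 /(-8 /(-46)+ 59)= -25.23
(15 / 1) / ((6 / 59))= 295 / 2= 147.50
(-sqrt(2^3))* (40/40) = -2* sqrt(2) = -2.83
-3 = -3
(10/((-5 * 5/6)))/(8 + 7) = -4/25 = -0.16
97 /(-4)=-97 /4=-24.25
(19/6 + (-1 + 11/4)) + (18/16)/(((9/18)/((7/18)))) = 139/24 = 5.79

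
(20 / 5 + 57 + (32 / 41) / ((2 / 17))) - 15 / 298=825739 / 12218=67.58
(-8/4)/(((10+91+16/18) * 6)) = -3/917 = -0.00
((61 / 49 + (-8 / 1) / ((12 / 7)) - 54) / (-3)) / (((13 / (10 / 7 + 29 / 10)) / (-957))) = -271960579 / 44590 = -6099.14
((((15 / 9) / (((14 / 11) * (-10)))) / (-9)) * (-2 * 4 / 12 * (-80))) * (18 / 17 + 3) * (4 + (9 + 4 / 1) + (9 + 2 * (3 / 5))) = 16192 / 189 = 85.67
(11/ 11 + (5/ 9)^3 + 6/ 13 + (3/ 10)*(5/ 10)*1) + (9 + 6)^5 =143932275451/ 189540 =759376.78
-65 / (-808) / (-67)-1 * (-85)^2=-391132665 / 54136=-7225.00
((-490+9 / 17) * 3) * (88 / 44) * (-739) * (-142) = -5239134588 / 17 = -308184387.53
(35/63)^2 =25/81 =0.31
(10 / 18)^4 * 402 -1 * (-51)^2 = -5604637 / 2187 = -2562.71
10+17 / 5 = 67 / 5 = 13.40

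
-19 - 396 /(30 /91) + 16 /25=-30489 /25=-1219.56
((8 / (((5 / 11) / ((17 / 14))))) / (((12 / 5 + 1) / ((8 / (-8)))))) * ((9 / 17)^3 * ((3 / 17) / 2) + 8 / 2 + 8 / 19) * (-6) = 1857646692 / 11108293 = 167.23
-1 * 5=-5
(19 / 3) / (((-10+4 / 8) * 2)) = -1 / 3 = -0.33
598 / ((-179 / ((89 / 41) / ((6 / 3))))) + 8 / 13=-3.01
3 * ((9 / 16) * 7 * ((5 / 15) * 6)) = 189 / 8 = 23.62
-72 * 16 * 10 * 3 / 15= -2304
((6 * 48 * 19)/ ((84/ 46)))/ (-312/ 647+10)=6785736/ 21553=314.84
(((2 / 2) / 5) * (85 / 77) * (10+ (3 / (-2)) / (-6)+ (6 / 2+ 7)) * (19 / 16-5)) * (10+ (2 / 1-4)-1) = -119.31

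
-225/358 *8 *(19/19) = -900/179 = -5.03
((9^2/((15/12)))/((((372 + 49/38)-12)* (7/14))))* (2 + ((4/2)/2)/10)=0.75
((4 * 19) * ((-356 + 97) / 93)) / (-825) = 19684 / 76725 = 0.26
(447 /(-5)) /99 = -149 /165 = -0.90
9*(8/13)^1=72/13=5.54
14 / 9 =1.56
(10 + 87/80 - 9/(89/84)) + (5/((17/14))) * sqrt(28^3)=18463/7120 + 3920 * sqrt(7)/17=612.67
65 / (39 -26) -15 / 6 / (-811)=5.00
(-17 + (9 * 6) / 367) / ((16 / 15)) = -15.80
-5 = -5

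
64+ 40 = 104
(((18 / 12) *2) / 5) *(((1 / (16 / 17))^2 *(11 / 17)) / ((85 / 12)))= 99 / 1600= 0.06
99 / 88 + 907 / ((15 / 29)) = 210559 / 120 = 1754.66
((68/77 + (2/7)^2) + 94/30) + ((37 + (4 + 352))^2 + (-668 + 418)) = 1246732048/8085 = 154203.10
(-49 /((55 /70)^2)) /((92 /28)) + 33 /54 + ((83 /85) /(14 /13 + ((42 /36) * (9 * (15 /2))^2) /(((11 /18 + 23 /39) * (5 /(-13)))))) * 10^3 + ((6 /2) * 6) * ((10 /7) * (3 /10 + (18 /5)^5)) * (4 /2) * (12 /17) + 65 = 1969259383496932946911 /89499558843213750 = 22003.01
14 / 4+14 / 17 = 147 / 34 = 4.32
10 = 10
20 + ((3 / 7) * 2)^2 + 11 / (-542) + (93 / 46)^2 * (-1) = 467190643 / 28098364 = 16.63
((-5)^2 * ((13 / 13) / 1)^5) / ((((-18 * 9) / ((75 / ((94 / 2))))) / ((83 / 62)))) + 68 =10648333 / 157356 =67.67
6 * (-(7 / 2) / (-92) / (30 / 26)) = 0.20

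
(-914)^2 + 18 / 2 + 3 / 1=835408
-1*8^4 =-4096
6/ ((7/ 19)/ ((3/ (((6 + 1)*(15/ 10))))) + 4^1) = 1.13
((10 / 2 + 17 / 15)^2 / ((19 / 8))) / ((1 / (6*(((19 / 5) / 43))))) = 135424 / 16125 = 8.40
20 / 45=4 / 9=0.44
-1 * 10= -10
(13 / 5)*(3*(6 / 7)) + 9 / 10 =531 / 70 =7.59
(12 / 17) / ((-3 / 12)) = -48 / 17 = -2.82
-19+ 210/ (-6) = -54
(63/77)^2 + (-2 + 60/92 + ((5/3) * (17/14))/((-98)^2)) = -761322229/1122573144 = -0.68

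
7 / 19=0.37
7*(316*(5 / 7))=1580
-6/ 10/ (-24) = 1/ 40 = 0.02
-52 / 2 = -26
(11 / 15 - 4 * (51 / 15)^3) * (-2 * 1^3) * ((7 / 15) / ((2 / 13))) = 5339971 / 5625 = 949.33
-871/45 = -19.36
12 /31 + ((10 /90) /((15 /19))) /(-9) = 13991 /37665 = 0.37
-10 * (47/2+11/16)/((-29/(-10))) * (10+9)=-183825/116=-1584.70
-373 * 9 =-3357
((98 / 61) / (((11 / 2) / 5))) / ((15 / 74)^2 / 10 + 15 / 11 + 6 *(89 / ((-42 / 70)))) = -306656 / 186582103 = -0.00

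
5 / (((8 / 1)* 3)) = 5 / 24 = 0.21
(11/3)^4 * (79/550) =105149/4050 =25.96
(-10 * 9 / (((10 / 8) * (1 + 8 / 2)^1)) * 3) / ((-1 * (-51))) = -72 / 85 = -0.85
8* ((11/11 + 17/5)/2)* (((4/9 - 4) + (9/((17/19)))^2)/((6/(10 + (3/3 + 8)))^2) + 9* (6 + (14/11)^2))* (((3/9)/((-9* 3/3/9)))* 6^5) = -759584942656/15895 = -47787665.47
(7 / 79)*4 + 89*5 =35183 / 79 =445.35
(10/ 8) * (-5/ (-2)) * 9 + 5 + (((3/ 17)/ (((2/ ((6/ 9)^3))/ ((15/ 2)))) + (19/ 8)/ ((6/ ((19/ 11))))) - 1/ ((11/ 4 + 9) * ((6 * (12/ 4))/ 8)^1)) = 33.97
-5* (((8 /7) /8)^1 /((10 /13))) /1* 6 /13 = -3 /7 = -0.43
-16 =-16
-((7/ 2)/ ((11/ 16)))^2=-3136/ 121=-25.92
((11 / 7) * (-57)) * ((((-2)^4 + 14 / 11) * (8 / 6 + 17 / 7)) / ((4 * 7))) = -207.86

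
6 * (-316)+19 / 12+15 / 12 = -11359 / 6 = -1893.17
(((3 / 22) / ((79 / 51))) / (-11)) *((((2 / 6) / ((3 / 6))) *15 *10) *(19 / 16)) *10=-363375 / 38236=-9.50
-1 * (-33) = 33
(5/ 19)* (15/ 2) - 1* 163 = -6119/ 38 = -161.03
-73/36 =-2.03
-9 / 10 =-0.90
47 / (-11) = -47 / 11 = -4.27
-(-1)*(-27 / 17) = -27 / 17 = -1.59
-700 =-700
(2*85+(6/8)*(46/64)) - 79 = 11717/128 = 91.54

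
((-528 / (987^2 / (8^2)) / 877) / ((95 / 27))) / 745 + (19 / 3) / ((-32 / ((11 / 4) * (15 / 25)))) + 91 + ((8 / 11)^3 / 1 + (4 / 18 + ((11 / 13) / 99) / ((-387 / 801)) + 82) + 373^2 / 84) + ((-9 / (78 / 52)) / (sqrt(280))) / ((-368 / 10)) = 3 * sqrt(70) / 2576 + 3511875196802233042167559 / 1919518733811171292800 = 1829.57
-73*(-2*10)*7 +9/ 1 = 10229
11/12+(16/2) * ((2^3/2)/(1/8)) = 3083/12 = 256.92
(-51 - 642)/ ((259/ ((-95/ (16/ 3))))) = 28215/ 592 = 47.66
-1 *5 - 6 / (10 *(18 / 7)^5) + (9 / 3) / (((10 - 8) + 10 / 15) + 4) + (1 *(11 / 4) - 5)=-21431911 / 3149280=-6.81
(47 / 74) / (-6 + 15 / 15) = -47 / 370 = -0.13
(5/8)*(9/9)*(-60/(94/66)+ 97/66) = -630605/24816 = -25.41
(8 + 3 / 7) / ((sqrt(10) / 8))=236* sqrt(10) / 35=21.32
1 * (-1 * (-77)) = 77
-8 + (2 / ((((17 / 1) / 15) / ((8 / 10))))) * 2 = -88 / 17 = -5.18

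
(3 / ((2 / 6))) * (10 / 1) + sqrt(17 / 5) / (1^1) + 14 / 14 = sqrt(85) / 5 + 91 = 92.84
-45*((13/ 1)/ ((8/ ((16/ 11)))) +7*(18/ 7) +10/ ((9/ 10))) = -15580/ 11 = -1416.36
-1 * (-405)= 405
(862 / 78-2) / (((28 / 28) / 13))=353 / 3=117.67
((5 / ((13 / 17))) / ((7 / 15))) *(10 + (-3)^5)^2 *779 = 592540571.70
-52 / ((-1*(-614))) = -0.08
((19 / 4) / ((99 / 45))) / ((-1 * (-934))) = 0.00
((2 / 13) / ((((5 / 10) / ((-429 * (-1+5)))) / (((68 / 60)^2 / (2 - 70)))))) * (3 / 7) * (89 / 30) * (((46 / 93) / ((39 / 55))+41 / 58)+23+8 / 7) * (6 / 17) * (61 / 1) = 4493255529554 / 644245875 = 6974.44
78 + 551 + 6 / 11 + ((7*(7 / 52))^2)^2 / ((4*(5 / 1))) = 1012722228811 / 1608555520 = 629.58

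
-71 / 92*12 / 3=-3.09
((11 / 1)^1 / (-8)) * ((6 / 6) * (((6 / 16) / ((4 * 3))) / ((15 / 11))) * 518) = -31339 / 1920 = -16.32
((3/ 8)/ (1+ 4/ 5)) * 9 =15/ 8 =1.88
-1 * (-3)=3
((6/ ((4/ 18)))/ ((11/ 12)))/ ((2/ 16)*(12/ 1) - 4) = -11.78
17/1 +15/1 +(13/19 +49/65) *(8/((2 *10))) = 201152/6175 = 32.58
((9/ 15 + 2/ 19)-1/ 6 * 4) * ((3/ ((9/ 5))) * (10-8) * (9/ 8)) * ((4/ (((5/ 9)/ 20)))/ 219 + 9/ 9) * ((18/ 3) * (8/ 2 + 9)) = 51909/ 2774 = 18.71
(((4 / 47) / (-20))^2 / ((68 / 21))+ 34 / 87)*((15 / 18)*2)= 127682027 / 196026660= 0.65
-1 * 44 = -44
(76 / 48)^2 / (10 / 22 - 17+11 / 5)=-19855 / 113616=-0.17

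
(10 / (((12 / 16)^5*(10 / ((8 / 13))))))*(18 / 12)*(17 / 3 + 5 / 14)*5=2590720 / 22113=117.16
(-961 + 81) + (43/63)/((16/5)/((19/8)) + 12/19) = -10418635/11844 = -879.66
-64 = -64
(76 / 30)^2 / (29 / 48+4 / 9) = 23104 / 3775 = 6.12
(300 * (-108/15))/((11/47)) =-101520/11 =-9229.09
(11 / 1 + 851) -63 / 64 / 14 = 110327 / 128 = 861.93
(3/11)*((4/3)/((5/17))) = 68/55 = 1.24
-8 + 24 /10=-28 /5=-5.60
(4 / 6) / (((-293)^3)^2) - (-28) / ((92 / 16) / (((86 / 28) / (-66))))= -108826376488987922 / 480228021832222191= -0.23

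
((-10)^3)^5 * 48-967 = -48000000000000967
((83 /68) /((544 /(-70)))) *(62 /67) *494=-71.80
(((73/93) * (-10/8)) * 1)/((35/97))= -7081/2604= -2.72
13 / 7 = 1.86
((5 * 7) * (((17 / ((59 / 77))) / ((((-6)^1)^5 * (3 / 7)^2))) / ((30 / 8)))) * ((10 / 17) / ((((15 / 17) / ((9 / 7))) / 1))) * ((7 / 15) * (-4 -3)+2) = 1218679 / 7741980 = 0.16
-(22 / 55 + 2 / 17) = -44 / 85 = -0.52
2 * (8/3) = 16/3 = 5.33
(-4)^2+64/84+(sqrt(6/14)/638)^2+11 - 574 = -546.24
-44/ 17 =-2.59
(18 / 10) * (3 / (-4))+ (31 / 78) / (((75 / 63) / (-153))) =-68157 / 1300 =-52.43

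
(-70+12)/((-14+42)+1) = -2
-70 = -70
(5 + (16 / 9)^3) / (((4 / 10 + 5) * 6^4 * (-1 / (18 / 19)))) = -38705 / 26926344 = -0.00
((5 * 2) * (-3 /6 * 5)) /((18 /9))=-25 /2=-12.50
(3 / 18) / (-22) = -1 / 132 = -0.01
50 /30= 5 /3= 1.67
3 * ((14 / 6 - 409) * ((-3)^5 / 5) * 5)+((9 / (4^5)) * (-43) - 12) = 296447.62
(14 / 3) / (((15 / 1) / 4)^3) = 896 / 10125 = 0.09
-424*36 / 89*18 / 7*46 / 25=-12638592 / 15575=-811.47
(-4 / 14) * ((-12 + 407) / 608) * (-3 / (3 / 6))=1185 / 1064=1.11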